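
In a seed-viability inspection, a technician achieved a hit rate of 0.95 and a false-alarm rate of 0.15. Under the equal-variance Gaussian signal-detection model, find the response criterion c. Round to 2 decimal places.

c = -0.30

Φ⁻¹(H) = 1.645
Φ⁻¹(FA) = -1.036
c = −½·[z(H) + z(FA)] = −0.5 × (1.645 + (-1.036)) = -0.3045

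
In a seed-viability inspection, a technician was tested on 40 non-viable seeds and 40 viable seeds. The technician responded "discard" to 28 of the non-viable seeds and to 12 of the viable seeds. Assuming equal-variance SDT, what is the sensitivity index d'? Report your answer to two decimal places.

d' = 1.05

H = 28/40 = 0.7000
FA = 12/40 = 0.3000
Φ⁻¹(0.7000) = 0.524, Φ⁻¹(0.3000) = -0.524
d' = z(H) − z(FA) = 0.524 − (-0.524) = 1.048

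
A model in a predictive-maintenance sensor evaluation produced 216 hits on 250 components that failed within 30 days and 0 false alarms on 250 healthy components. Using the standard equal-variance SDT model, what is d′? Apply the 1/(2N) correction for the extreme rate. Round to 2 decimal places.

d′ = 3.98

The false-alarm rate is 0/250 = 0, so apply the 1/(2N) correction: FA → 1/(2·250) = 0.00200.
z(H) = z(0.86400) = 1.098
z(FA) = z(0.00200) = -2.878
d' = 1.098 − (-2.878) = 3.976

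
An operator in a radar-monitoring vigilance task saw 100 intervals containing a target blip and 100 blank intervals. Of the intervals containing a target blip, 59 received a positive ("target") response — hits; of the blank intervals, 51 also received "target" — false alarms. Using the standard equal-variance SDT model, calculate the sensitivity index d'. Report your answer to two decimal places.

d' = 0.20

H = 59/100 = 0.5900
FA = 51/100 = 0.5100
Φ⁻¹(H) = 0.2275
Φ⁻¹(FA) = 0.0251
d' = z(H) − z(FA) = 0.2275 − 0.0251 = 0.2024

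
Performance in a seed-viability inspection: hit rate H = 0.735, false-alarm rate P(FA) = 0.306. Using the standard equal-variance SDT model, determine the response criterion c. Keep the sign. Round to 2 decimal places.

c = -0.06

z(H) = 0.628
z(FA) = -0.507
c = −½·[z(H) + z(FA)] = −0.5 × (0.628 + (-0.507)) = -0.0605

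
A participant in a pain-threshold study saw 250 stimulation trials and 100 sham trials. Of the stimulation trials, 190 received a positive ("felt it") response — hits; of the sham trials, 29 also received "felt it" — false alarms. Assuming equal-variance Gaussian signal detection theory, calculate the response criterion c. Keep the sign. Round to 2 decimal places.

H = 190/250 = 0.7600
FA = 29/100 = 0.2900
z(0.7600) = 0.706, z(0.2900) = -0.553
c = −½·[z(H) + z(FA)] = −0.5 × (0.706 + (-0.553)) = -0.0765
c < 0: the participant has a liberal response bias.

c = -0.08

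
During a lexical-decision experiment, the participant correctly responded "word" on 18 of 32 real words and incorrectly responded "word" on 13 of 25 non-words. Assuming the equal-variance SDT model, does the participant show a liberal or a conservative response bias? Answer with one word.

z(H) = 0.157, z(FA) = 0.050
c = −½·(z(H) + z(FA)) = -0.1035
c < 0 → liberal criterion (biased toward responding “yes”).

liberal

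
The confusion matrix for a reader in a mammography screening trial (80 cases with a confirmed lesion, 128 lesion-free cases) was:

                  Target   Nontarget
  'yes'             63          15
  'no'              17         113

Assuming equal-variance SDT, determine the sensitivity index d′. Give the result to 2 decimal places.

H = 63/80 = 0.7875
FA = 15/128 = 0.1172
z(0.7875) = 0.798, z(0.1172) = -1.189
d' = z(H) − z(FA) = 0.798 − (-1.189) = 1.987

d′ = 1.99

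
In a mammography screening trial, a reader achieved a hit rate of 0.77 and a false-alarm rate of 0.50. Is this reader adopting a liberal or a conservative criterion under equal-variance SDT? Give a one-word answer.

z(H) = 0.739, z(FA) = 0.000
c = −½·(z(H) + z(FA)) = -0.3695
c < 0 → liberal criterion (biased toward responding “yes”).

liberal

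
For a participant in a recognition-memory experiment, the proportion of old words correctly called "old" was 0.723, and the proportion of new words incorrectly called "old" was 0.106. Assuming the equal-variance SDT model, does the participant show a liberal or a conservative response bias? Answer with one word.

z(H) = 0.592, z(FA) = -1.248
c = −½·(z(H) + z(FA)) = 0.328
c > 0 → conservative criterion (biased toward responding “no”).

conservative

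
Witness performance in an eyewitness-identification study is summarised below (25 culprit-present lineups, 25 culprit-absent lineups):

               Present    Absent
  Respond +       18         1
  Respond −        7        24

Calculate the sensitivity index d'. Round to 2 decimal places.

H = 18/25 = 0.7200
FA = 1/25 = 0.0400
z(H) = 0.5828
z(FA) = -1.7507
d' = z(H) − z(FA) = 0.5828 − (-1.7507) = 2.3335

d' = 2.33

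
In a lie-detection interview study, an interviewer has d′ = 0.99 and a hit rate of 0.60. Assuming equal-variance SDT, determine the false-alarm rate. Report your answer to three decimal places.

false-alarm rate = 0.231

z(hit rate) = z(0.60) = 0.2533
z(FA) = z(H) − d' = 0.2533 − 0.99 = -0.7367
false-alarm rate = Φ(-0.7367) = 0.2307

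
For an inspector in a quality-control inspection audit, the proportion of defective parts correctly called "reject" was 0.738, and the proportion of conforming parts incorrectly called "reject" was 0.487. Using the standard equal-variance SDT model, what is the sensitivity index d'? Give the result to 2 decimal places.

Φ⁻¹(H) = Φ⁻¹(0.738) = 0.637
Φ⁻¹(FA) = Φ⁻¹(0.487) = -0.033
d' = z(H) − z(FA) = 0.637 − (-0.033) = 0.670

d' = 0.67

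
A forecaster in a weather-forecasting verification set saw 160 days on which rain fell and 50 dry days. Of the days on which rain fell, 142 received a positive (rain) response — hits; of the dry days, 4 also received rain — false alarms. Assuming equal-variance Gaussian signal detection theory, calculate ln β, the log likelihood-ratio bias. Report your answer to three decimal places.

ln β = 0.251

H = 142/160 = 0.8875
FA = 4/50 = 0.0800
z(H) = 1.2133
z(FA) = -1.4051
ln β = −½·[z(H)² − z(FA)²] = −0.5 × (1.4721 − 1.9743) = 0.2511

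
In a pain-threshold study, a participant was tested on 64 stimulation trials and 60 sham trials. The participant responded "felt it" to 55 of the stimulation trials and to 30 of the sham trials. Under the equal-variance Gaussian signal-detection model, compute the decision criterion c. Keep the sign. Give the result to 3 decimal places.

c = -0.539

H = 55/64 = 0.8594
FA = 30/60 = 0.5000
Φ⁻¹(0.8594) = 1.0776, Φ⁻¹(0.5000) = 0.0000
c = −½·[z(H) + z(FA)] = −0.5 × (1.0776 + 0.0000) = -0.5388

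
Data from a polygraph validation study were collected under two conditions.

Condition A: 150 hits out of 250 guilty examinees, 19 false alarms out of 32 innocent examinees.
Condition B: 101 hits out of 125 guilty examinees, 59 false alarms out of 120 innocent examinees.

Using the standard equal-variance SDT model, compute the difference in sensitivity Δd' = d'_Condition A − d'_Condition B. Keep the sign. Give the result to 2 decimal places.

Δd' = -0.88

Condition A: z(0.6000) = 0.253, z(0.5938) = 0.237, d' = 0.016
Condition B: z(0.8080) = 0.871, z(0.4917) = -0.021, d' = 0.892
Δd' = d'_Condition A − d'_Condition B = 0.016 − 0.892 = -0.876
Condition B has the higher sensitivity.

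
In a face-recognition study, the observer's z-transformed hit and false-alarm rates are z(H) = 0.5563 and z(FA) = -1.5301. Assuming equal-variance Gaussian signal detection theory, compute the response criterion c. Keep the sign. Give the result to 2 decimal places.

c = 0.49

c = −½·[z(H) + z(FA)] = −½·(0.5563 + (-1.5301)) = 0.4869
c > 0: the observer has a conservative response bias.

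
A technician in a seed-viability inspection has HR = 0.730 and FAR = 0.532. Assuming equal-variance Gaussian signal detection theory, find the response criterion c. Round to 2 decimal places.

z(0.730) = 0.6128, z(0.532) = 0.0803
c = −½·[z(H) + z(FA)] = −0.5 × (0.6128 + 0.0803) = -0.34655
c < 0: the technician has a liberal response bias.

c = -0.35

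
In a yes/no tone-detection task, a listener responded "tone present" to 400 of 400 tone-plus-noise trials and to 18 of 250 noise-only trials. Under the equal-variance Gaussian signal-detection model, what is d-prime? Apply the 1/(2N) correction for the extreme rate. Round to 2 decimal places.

The hit rate is 400/400 = 1, so apply the 1/(2N) correction: H → 1 − 1/(2·400) = 0.99875.
z(H) = z(0.99875) = 3.023
z(FA) = z(0.07200) = -1.461
d' = 3.023 − (-1.461) = 4.484

d-prime = 4.48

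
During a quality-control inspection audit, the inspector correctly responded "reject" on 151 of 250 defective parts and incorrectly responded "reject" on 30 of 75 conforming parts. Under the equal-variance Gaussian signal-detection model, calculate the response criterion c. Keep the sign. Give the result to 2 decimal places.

H = 151/250 = 0.6040
FA = 30/75 = 0.4000
Φ⁻¹(H) = 0.264
Φ⁻¹(FA) = -0.253
c = −½·[z(H) + z(FA)] = −0.5 × (0.264 + (-0.253)) = -0.0055

c = -0.01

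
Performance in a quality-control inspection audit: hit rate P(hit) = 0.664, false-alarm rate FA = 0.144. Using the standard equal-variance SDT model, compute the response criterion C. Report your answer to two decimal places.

C = 0.32

z(H) = 0.4234
z(FA) = -1.0625
c = −½·[z(H) + z(FA)] = −0.5 × (0.4234 + (-1.0625)) = 0.31955
c > 0: the inspector has a conservative response bias.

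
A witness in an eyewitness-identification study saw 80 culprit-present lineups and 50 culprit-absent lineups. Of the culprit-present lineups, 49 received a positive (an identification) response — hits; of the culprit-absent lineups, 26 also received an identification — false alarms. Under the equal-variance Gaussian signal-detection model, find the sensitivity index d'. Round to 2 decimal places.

H = 49/80 = 0.6125
FA = 26/50 = 0.5200
z(H) = 0.2858
z(FA) = 0.0502
d' = z(H) − z(FA) = 0.2858 − 0.0502 = 0.2356

d' = 0.24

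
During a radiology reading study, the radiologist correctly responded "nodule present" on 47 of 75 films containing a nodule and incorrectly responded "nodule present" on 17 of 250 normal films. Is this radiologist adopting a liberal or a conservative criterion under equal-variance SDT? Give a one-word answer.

z(H) = 0.323, z(FA) = -1.491
c = −½·(z(H) + z(FA)) = 0.584
c > 0 → conservative criterion (biased toward responding “no”).

conservative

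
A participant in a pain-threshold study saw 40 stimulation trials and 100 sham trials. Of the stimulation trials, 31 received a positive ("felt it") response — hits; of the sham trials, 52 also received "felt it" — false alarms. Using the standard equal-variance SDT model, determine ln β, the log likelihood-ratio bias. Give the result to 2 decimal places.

ln β = -0.28

H = 31/40 = 0.7750
FA = 52/100 = 0.5200
z(H) = 0.755
z(FA) = 0.050
ln β = −½·[z(H)² − z(FA)²] = −0.5 × (0.570 − 0.003) = -0.2835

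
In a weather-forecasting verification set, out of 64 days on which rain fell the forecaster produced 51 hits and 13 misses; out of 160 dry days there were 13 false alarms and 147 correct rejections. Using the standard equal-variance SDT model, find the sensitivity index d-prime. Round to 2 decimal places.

d-prime = 2.23

H = 51/64 = 0.7969
FA = 13/160 = 0.0813
Φ⁻¹(0.7969) = 0.8306, Φ⁻¹(0.0813) = -1.3964
d' = z(H) − z(FA) = 0.8306 − (-1.3964) = 2.2270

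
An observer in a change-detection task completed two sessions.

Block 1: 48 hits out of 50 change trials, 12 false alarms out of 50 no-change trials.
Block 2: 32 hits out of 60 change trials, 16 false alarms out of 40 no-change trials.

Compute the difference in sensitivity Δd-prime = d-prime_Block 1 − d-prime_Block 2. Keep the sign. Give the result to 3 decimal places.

Δd-prime = 2.120

Block 1: z(0.9600) = 1.7507, z(0.2400) = -0.7063, d' = 2.4570
Block 2: z(0.5333) = 0.0836, z(0.4000) = -0.2533, d' = 0.3369
Δd' = d'_Block 1 − d'_Block 2 = 2.4570 − 0.3369 = 2.1201
Block 1 has the higher sensitivity.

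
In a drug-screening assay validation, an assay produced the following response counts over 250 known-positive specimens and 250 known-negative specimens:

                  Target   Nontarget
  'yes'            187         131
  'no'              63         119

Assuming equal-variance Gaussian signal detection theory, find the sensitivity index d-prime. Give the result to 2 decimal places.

H = 187/250 = 0.7480
FA = 131/250 = 0.5240
z(H) = 0.6682
z(FA) = 0.0602
d' = z(H) − z(FA) = 0.6682 − 0.0602 = 0.6080

d-prime = 0.61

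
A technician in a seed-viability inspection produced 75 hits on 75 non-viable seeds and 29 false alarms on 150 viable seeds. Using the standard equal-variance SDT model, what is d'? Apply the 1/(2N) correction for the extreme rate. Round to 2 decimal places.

d' = 3.34

The hit rate is 75/75 = 1, so apply the 1/(2N) correction: H → 1 − 1/(2·75) = 0.99333.
z(H) = z(0.99333) = 2.475
z(FA) = z(0.19333) = -0.866
d' = 2.475 − (-0.866) = 3.341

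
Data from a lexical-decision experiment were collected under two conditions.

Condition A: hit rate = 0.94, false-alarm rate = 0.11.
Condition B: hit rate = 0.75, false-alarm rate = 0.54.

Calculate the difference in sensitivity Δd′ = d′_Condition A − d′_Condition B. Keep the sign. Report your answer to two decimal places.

Condition A: z(0.94) = 1.555, z(0.11) = -1.227, d' = 2.782
Condition B: z(0.75) = 0.674, z(0.54) = 0.100, d' = 0.574
Δd' = d'_Condition A − d'_Condition B = 2.782 − 0.574 = 2.208
Condition A has the higher sensitivity.

Δd′ = 2.21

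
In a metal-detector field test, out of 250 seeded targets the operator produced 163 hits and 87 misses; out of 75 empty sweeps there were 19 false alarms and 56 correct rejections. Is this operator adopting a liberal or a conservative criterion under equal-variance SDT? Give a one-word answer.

z(H) = 0.391, z(FA) = -0.664
c = −½·(z(H) + z(FA)) = 0.1365
c > 0 → conservative criterion (biased toward responding “no”).

conservative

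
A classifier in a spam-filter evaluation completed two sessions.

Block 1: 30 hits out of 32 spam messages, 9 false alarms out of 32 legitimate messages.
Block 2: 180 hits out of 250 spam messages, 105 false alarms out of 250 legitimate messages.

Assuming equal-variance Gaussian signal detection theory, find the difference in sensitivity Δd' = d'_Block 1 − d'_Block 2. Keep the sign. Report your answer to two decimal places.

Δd' = 1.33

Block 1: z(0.9375) = 1.534, z(0.2812) = -0.579, d' = 2.113
Block 2: z(0.7200) = 0.583, z(0.4200) = -0.202, d' = 0.785
Δd' = d'_Block 1 − d'_Block 2 = 2.113 − 0.785 = 1.328
Block 1 has the higher sensitivity.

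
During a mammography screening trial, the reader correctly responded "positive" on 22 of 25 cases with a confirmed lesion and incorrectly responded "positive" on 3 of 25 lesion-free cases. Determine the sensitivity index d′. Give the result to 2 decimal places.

H = 22/25 = 0.8800
FA = 3/25 = 0.1200
z(H) = 1.1750
z(FA) = -1.1750
d' = z(H) − z(FA) = 1.1750 − (-1.1750) = 2.3500

d′ = 2.35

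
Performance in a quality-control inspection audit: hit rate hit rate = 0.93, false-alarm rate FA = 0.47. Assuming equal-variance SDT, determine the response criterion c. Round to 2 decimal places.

c = -0.70

z(H) = z(0.93) = 1.476
z(FA) = z(0.47) = -0.075
c = −½·[z(H) + z(FA)] = −0.5 × (1.476 + (-0.075)) = -0.7005
c < 0: the inspector has a liberal response bias.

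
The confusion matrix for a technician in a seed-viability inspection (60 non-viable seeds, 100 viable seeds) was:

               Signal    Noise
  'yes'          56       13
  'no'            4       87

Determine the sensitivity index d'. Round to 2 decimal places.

d' = 2.63

H = 56/60 = 0.9333
FA = 13/100 = 0.1300
z(H) = z(0.9333) = 1.501
z(FA) = z(0.1300) = -1.126
d' = z(H) − z(FA) = 1.501 − (-1.126) = 2.627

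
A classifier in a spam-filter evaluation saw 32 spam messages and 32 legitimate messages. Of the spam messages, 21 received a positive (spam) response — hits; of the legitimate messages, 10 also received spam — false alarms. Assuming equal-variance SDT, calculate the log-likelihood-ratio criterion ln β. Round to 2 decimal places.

H = 21/32 = 0.6562
FA = 10/32 = 0.3125
z(0.6562) = 0.402, z(0.3125) = -0.489
ln β = −½·[z(H)² − z(FA)²] = −0.5 × (0.162 − 0.239) = 0.0385

ln β = 0.04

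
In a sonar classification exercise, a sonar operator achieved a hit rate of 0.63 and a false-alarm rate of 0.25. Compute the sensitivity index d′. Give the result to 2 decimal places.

d′ = 1.01

z(0.63) = 0.332, z(0.25) = -0.674
d' = z(H) − z(FA) = 0.332 − (-0.674) = 1.006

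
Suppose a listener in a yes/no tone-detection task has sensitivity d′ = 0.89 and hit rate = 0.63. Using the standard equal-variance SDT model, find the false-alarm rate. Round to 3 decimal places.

z(hit rate) = z(0.63) = 0.3319
z(FA) = z(H) − d' = 0.3319 − 0.89 = -0.5581
false-alarm rate = Φ(-0.5581) = 0.2884

false-alarm rate = 0.288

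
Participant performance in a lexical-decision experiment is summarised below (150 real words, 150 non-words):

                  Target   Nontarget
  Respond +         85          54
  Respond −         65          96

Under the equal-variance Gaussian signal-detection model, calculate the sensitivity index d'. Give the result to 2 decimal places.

H = 85/150 = 0.5667
FA = 54/150 = 0.3600
Φ⁻¹(H) = Φ⁻¹(0.5667) = 0.168
Φ⁻¹(FA) = Φ⁻¹(0.3600) = -0.358
d' = z(H) − z(FA) = 0.168 − (-0.358) = 0.526

d' = 0.53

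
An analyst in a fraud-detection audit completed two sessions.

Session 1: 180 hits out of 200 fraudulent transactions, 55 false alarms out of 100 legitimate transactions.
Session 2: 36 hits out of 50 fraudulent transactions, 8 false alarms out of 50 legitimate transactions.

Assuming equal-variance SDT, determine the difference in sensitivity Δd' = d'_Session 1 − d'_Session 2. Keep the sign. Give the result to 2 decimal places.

Δd' = -0.42

Session 1: z(0.9000) = 1.282, z(0.5500) = 0.126, d' = 1.156
Session 2: z(0.7200) = 0.583, z(0.1600) = -0.994, d' = 1.577
Δd' = d'_Session 1 − d'_Session 2 = 1.156 − 1.577 = -0.421
Session 2 has the higher sensitivity.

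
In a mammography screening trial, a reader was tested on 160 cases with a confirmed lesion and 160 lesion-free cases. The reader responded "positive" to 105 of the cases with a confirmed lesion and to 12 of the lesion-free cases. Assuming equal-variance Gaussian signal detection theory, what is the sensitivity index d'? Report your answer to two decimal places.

d' = 1.84

H = 105/160 = 0.6562
FA = 12/160 = 0.0750
Φ⁻¹(0.6562) = 0.402, Φ⁻¹(0.0750) = -1.440
d' = z(H) − z(FA) = 0.402 − (-1.440) = 1.842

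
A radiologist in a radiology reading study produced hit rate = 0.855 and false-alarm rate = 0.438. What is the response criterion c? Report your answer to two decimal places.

z(H) = 1.0581
z(FA) = -0.1560
c = −½·[z(H) + z(FA)] = −0.5 × (1.0581 + (-0.1560)) = -0.45105

c = -0.45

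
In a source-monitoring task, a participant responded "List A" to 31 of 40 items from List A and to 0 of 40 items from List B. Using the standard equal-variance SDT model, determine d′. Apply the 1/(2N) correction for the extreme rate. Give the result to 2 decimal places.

The false-alarm rate is 0/40 = 0, so apply the 1/(2N) correction: FA → 1/(2·40) = 0.01250.
z(H) = z(0.77500) = 0.755
z(FA) = z(0.01250) = -2.241
d' = 0.755 − (-2.241) = 2.996

d′ = 3.00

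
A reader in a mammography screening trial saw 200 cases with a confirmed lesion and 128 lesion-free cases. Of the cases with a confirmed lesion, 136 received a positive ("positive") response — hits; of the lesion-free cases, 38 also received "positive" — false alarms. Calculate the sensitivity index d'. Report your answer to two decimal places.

d' = 1.00

H = 136/200 = 0.6800
FA = 38/128 = 0.2969
Φ⁻¹(H) = 0.4677
Φ⁻¹(FA) = -0.5333
d' = z(H) − z(FA) = 0.4677 − (-0.5333) = 1.0010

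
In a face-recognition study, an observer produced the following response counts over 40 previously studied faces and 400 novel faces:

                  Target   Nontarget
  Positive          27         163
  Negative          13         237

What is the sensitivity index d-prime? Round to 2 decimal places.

H = 27/40 = 0.6750
FA = 163/400 = 0.4075
z(H) = 0.454
z(FA) = -0.234
d' = z(H) − z(FA) = 0.454 − (-0.234) = 0.688

d-prime = 0.69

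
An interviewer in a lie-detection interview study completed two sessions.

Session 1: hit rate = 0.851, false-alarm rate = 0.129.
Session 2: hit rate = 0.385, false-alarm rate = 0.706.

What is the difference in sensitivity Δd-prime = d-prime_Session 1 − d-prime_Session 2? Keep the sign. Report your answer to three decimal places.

Δd-prime = 3.006

Session 1: z(0.851) = 1.0407, z(0.129) = -1.1311, d' = 2.1718
Session 2: z(0.385) = -0.2924, z(0.706) = 0.5417, d' = -0.8341
Δd' = d'_Session 1 − d'_Session 2 = 2.1718 − (-0.8341) = 3.0059
Session 1 has the higher sensitivity.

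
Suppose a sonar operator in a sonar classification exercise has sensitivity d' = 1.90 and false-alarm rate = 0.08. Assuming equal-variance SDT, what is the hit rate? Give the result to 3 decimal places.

z(false-alarm rate) = z(0.08) = -1.4051
z(H) = z(FA) + d' = -1.4051 + 1.90 = 0.4949
hit rate = Φ(0.4949) = 0.6897

hit rate = 0.690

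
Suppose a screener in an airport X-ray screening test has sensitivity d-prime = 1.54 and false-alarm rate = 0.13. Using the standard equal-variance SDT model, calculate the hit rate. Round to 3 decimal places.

hit rate = 0.660

z(false-alarm rate) = z(0.13) = -1.1264
z(H) = z(FA) + d' = -1.1264 + 1.54 = 0.4136
hit rate = Φ(0.4136) = 0.6604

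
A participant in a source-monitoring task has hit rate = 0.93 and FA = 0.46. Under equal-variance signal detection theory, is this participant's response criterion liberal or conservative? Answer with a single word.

z(H) = 1.476, z(FA) = -0.100
c = −½·(z(H) + z(FA)) = -0.688
c < 0 → liberal criterion (biased toward responding “yes”).

liberal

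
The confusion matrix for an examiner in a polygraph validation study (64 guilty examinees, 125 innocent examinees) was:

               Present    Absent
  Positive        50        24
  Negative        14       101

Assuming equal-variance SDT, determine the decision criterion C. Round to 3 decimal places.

H = 50/64 = 0.7812
FA = 24/125 = 0.1920
z(H) = z(0.7812) = 0.7763
z(FA) = z(0.1920) = -0.8705
c = −½·[z(H) + z(FA)] = −0.5 × (0.7763 + (-0.8705)) = 0.0471

C = 0.047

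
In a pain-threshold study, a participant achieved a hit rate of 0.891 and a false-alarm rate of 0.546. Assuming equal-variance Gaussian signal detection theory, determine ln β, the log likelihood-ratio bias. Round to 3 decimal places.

ln β = -0.752

Φ⁻¹(H) = Φ⁻¹(0.891) = 1.2319
Φ⁻¹(FA) = Φ⁻¹(0.546) = 0.1156
ln β = −½·[z(H)² − z(FA)²] = −0.5 × (1.5176 − 0.0134) = -0.7521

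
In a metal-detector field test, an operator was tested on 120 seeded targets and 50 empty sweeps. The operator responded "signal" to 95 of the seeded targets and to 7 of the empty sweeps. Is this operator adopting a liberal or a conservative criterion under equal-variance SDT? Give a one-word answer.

z(H) = 0.812, z(FA) = -1.080
c = −½·(z(H) + z(FA)) = 0.134
c > 0 → conservative criterion (biased toward responding “no”).

conservative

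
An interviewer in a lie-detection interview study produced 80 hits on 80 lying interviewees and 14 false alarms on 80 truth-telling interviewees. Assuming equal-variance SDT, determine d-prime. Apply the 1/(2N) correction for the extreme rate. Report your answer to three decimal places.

d-prime = 3.432

The hit rate is 80/80 = 1, so apply the 1/(2N) correction: H → 1 − 1/(2·80) = 0.99375.
z(H) = z(0.99375) = 2.4977
z(FA) = z(0.17500) = -0.9346
d' = 2.4977 − (-0.9346) = 3.4323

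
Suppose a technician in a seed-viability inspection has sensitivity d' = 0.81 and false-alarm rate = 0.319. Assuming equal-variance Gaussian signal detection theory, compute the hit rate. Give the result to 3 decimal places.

z(false-alarm rate) = z(0.319) = -0.4705
z(H) = z(FA) + d' = -0.4705 + 0.81 = 0.3395
hit rate = Φ(0.3395) = 0.6329

hit rate = 0.633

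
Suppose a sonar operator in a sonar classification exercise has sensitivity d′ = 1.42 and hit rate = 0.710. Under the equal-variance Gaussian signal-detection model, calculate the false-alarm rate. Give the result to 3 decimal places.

false-alarm rate = 0.193

z(hit rate) = z(0.710) = 0.5534
z(FA) = z(H) − d' = 0.5534 − 1.42 = -0.8666
false-alarm rate = Φ(-0.8666) = 0.1931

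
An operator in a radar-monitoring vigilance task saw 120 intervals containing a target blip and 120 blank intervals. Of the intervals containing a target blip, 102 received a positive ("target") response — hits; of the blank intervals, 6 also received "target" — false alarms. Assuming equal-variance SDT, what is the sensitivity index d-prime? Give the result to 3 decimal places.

d-prime = 2.681

H = 102/120 = 0.8500
FA = 6/120 = 0.0500
z(H) = z(0.8500) = 1.0364
z(FA) = z(0.0500) = -1.6449
d' = z(H) − z(FA) = 1.0364 − (-1.6449) = 2.6813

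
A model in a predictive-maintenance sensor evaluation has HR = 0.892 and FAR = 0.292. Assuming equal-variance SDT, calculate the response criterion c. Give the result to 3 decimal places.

c = -0.345

Φ⁻¹(H) = Φ⁻¹(0.892) = 1.2372
Φ⁻¹(FA) = Φ⁻¹(0.292) = -0.5476
c = −½·[z(H) + z(FA)] = −0.5 × (1.2372 + (-0.5476)) = -0.3448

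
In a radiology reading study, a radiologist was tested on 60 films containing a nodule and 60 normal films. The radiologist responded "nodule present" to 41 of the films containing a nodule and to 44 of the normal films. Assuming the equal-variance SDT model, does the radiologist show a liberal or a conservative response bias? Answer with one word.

liberal

z(H) = 0.477, z(FA) = 0.623
c = −½·(z(H) + z(FA)) = -0.550
c < 0 → liberal criterion (biased toward responding “yes”).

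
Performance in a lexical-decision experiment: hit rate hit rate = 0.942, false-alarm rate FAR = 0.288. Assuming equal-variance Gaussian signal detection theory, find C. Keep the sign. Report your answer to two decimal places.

z(H) = 1.5718
z(FA) = -0.5592
c = −½·[z(H) + z(FA)] = −0.5 × (1.5718 + (-0.5592)) = -0.5063
c < 0: the participant has a liberal response bias.

C = -0.51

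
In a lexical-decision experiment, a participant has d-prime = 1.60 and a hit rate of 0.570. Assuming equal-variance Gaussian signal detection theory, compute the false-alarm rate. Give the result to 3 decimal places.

z(hit rate) = z(0.570) = 0.1764
z(FA) = z(H) − d' = 0.1764 − 1.60 = -1.4236
false-alarm rate = Φ(-1.4236) = 0.0773

false-alarm rate = 0.077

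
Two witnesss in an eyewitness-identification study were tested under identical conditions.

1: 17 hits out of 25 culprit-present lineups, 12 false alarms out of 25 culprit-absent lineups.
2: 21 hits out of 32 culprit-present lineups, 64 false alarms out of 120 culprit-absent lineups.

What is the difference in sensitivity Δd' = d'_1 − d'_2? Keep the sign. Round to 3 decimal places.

1: z(0.6800) = 0.4677, z(0.4800) = -0.0502, d' = 0.5179
2: z(0.6562) = 0.4021, z(0.5333) = 0.0836, d' = 0.3185
Δd' = d'_1 − d'_2 = 0.5179 − 0.3185 = 0.1994
1 has the higher sensitivity.

Δd' = 0.199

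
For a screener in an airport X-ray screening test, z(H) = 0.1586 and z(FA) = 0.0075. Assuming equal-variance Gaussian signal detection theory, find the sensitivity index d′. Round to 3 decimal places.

d' = z(H) − z(FA) = 0.1586 − 0.0075 = 0.1511

d′ = 0.151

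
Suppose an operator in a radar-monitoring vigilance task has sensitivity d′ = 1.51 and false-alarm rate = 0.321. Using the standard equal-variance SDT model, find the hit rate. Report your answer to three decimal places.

z(false-alarm rate) = z(0.321) = -0.4649
z(H) = z(FA) + d' = -0.4649 + 1.51 = 1.0451
hit rate = Φ(1.0451) = 0.8520

hit rate = 0.852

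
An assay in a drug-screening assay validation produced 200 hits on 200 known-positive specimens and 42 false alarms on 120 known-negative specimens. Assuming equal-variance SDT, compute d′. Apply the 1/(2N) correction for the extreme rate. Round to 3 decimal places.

The hit rate is 200/200 = 1, so apply the 1/(2N) correction: H → 1 − 1/(2·200) = 0.99750.
z(H) = z(0.99750) = 2.8070
z(FA) = z(0.35000) = -0.3853
d' = 2.8070 − (-0.3853) = 3.1923

d′ = 3.192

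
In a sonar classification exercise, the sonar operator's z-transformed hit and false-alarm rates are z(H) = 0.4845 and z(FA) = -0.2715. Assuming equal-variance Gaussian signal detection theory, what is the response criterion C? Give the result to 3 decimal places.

C = -0.107

c = −½·[z(H) + z(FA)] = −½·(0.4845 + (-0.2715)) = -0.1065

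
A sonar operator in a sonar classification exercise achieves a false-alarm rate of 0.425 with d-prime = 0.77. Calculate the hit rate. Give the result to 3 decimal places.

z(false-alarm rate) = z(0.425) = -0.1891
z(H) = z(FA) + d' = -0.1891 + 0.77 = 0.5809
hit rate = Φ(0.5809) = 0.7193

hit rate = 0.719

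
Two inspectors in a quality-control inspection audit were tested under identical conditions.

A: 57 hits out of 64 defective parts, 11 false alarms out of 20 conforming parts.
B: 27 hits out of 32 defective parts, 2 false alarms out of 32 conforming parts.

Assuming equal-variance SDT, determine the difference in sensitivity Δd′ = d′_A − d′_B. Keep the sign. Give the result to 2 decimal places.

Δd′ = -1.44

A: z(0.8906) = 1.230, z(0.5500) = 0.126, d' = 1.104
B: z(0.8438) = 1.010, z(0.0625) = -1.534, d' = 2.544
Δd' = d'_A − d'_B = 1.104 − 2.544 = -1.440
B has the higher sensitivity.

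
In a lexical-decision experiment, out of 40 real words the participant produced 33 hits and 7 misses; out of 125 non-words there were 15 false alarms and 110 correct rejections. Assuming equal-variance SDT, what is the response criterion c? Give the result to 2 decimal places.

H = 33/40 = 0.8250
FA = 15/125 = 0.1200
z(H) = 0.9346
z(FA) = -1.1750
c = −½·[z(H) + z(FA)] = −0.5 × (0.9346 + (-1.1750)) = 0.1202

c = 0.12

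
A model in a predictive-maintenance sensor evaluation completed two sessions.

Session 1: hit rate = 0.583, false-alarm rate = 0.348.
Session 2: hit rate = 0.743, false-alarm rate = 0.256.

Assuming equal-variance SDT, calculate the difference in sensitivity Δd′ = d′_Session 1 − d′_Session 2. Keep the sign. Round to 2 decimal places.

Δd′ = -0.71

Session 1: z(0.583) = 0.210, z(0.348) = -0.391, d' = 0.601
Session 2: z(0.743) = 0.653, z(0.256) = -0.656, d' = 1.309
Δd' = d'_Session 1 − d'_Session 2 = 0.601 − 1.309 = -0.708
Session 2 has the higher sensitivity.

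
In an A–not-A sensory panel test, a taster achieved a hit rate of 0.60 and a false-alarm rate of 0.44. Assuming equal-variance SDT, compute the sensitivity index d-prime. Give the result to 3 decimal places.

d-prime = 0.404

Φ⁻¹(H) = 0.2533
Φ⁻¹(FA) = -0.1510
d' = z(H) − z(FA) = 0.2533 − (-0.1510) = 0.4043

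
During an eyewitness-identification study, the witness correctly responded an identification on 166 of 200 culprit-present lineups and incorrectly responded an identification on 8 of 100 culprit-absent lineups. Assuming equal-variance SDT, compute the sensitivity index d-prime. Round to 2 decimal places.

H = 166/200 = 0.8300
FA = 8/100 = 0.0800
Φ⁻¹(H) = Φ⁻¹(0.8300) = 0.954
Φ⁻¹(FA) = Φ⁻¹(0.0800) = -1.405
d' = z(H) − z(FA) = 0.954 − (-1.405) = 2.359

d-prime = 2.36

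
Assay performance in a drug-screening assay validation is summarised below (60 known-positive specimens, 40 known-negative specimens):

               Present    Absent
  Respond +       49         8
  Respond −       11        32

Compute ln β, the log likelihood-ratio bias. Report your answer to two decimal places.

ln β = -0.05

H = 49/60 = 0.8167
FA = 8/40 = 0.2000
Φ⁻¹(H) = 0.903
Φ⁻¹(FA) = -0.842
ln β = −½·[z(H)² − z(FA)²] = −0.5 × (0.815 − 0.709) = -0.053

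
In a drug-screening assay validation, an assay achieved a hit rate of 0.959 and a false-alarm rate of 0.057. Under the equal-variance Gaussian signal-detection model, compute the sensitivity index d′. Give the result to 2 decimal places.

z(0.959) = 1.739, z(0.057) = -1.580
d' = z(H) − z(FA) = 1.739 − (-1.580) = 3.319

d′ = 3.32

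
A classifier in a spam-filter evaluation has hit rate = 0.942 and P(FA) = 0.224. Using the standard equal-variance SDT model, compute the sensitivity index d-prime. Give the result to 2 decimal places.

z(0.942) = 1.572, z(0.224) = -0.759
d' = z(H) − z(FA) = 1.572 − (-0.759) = 2.331

d-prime = 2.33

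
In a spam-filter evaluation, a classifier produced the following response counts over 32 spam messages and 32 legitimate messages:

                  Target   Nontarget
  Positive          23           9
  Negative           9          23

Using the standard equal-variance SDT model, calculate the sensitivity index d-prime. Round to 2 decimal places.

H = 23/32 = 0.7188
FA = 9/32 = 0.2812
Φ⁻¹(H) = Φ⁻¹(0.7188) = 0.579
Φ⁻¹(FA) = Φ⁻¹(0.2812) = -0.579
d' = z(H) − z(FA) = 0.579 − (-0.579) = 1.158

d-prime = 1.16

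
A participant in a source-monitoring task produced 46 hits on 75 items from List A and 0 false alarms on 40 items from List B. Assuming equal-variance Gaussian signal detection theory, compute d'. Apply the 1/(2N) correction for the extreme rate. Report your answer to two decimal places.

The false-alarm rate is 0/40 = 0, so apply the 1/(2N) correction: FA → 1/(2·40) = 0.01250.
z(H) = z(0.61333) = 0.288
z(FA) = z(0.01250) = -2.241
d' = 0.288 − (-2.241) = 2.529

d' = 2.53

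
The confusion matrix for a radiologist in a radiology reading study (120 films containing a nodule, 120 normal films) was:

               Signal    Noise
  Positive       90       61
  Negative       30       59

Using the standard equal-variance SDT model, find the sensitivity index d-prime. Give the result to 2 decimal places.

H = 90/120 = 0.7500
FA = 61/120 = 0.5083
z(H) = 0.6745
z(FA) = 0.0208
d' = z(H) − z(FA) = 0.6745 − 0.0208 = 0.6537

d-prime = 0.65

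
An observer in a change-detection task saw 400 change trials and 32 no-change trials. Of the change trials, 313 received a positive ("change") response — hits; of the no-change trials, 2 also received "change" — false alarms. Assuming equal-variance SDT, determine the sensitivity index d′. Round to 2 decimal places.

H = 313/400 = 0.7825
FA = 2/32 = 0.0625
z(0.7825) = 0.7807, z(0.0625) = -1.5341
d' = z(H) − z(FA) = 0.7807 − (-1.5341) = 2.3148

d′ = 2.31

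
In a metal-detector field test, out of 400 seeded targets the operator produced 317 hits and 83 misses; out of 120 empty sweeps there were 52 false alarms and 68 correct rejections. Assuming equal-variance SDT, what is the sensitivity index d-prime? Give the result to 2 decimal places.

d-prime = 0.98

H = 317/400 = 0.7925
FA = 52/120 = 0.4333
z(H) = z(0.7925) = 0.8151
z(FA) = z(0.4333) = -0.1680
d' = z(H) − z(FA) = 0.8151 − (-0.1680) = 0.9831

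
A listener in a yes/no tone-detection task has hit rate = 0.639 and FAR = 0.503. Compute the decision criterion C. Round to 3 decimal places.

z(0.639) = 0.3558, z(0.503) = 0.0075
c = −½·[z(H) + z(FA)] = −0.5 × (0.3558 + 0.0075) = -0.18165

C = -0.182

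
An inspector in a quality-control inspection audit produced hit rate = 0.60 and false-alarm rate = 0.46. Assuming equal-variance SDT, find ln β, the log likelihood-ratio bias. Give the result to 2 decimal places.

ln β = -0.03

z(0.60) = 0.253, z(0.46) = -0.100
ln β = −½·[z(H)² − z(FA)²] = −0.5 × (0.064 − 0.010) = -0.027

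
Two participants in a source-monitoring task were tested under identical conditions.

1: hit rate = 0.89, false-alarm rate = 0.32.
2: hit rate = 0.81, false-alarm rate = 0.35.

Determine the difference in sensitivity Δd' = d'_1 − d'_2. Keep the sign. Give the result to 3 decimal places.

1: z(0.89) = 1.2265, z(0.32) = -0.4677, d' = 1.6942
2: z(0.81) = 0.8779, z(0.35) = -0.3853, d' = 1.2632
Δd' = d'_1 − d'_2 = 1.6942 − 1.2632 = 0.4310
1 has the higher sensitivity.

Δd' = 0.431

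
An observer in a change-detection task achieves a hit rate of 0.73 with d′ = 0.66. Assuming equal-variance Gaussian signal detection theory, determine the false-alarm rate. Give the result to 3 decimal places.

z(hit rate) = z(0.73) = 0.6128
z(FA) = z(H) − d' = 0.6128 − 0.66 = -0.0472
false-alarm rate = Φ(-0.0472) = 0.4812

false-alarm rate = 0.481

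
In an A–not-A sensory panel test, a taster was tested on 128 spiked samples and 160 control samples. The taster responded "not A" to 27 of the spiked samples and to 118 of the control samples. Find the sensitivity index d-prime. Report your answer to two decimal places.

H = 27/128 = 0.2109
FA = 118/160 = 0.7375
Φ⁻¹(H) = -0.803
Φ⁻¹(FA) = 0.636
d' = z(H) − z(FA) = -0.803 − 0.636 = -1.439

d-prime = -1.44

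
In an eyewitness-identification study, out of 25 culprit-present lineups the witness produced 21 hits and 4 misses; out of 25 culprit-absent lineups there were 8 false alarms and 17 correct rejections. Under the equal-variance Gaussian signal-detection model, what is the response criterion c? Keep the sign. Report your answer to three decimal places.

c = -0.263

H = 21/25 = 0.8400
FA = 8/25 = 0.3200
Φ⁻¹(0.8400) = 0.9945, Φ⁻¹(0.3200) = -0.4677
c = −½·[z(H) + z(FA)] = −0.5 × (0.9945 + (-0.4677)) = -0.2634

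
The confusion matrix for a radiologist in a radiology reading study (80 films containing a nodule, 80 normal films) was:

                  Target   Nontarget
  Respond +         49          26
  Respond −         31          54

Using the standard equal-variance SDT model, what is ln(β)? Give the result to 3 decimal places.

ln β = 0.062

H = 49/80 = 0.6125
FA = 26/80 = 0.3250
Φ⁻¹(H) = 0.2858
Φ⁻¹(FA) = -0.4538
ln β = −½·[z(H)² − z(FA)²] = −0.5 × (0.0817 − 0.2059) = 0.0621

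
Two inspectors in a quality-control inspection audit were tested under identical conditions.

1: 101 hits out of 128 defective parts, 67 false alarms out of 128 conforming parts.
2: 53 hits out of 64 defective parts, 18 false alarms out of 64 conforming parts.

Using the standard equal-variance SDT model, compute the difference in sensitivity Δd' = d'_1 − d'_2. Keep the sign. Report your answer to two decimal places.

Δd' = -0.78

1: z(0.7891) = 0.803, z(0.5234) = 0.059, d' = 0.744
2: z(0.8281) = 0.947, z(0.2812) = -0.579, d' = 1.526
Δd' = d'_1 − d'_2 = 0.744 − 1.526 = -0.782
2 has the higher sensitivity.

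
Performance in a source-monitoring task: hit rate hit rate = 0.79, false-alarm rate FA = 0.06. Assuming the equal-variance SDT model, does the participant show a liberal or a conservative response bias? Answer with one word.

z(H) = 0.806, z(FA) = -1.555
c = −½·(z(H) + z(FA)) = 0.3745
c > 0 → conservative criterion (biased toward responding “no”).

conservative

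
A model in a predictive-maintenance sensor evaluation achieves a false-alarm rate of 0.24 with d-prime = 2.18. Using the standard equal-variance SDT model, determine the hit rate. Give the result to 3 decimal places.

hit rate = 0.930

z(false-alarm rate) = z(0.24) = -0.7063
z(H) = z(FA) + d' = -0.7063 + 2.18 = 1.4737
hit rate = Φ(1.4737) = 0.9297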